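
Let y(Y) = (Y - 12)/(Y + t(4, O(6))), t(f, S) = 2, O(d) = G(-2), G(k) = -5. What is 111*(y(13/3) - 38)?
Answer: -82695/19 ≈ -4352.4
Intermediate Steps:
O(d) = -5
y(Y) = (-12 + Y)/(2 + Y) (y(Y) = (Y - 12)/(Y + 2) = (-12 + Y)/(2 + Y))
111*(y(13/3) - 38) = 111*((-12 + 13/3)/(2 + 13/3) - 38) = 111*(-23/3/(19/3) - 38) = 111*((3/19)*(-23/3) - 38) = 111*(-23/19 - 38) = 111*(-745/19) = -82695/19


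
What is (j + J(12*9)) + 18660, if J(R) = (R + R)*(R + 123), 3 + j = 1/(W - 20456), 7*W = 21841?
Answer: 8318975096/121351 ≈ 68553.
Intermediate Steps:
W = 21841/7 (W = (1/7)*21841 = 21841/7 ≈ 3120.1)
j = -364060/121351 (j = -3 + 1/(21841/7 - 20456) = -3 + 1/(-121351/7) = -3 - 7/121351 = -364060/121351 ≈ -3.0001)
J(R) = 2*R*(123 + R) (J(R) = (2*R)*(123 + R) = 2*R*(123 + R))
(j + J(12*9)) + 18660 = (-364060/121351 + 2*(12*9)*(123 + 12*9)) + 18660 = (-364060/121351 + 2*108*(123 + 108)) + 18660 = (-364060/121351 + 2*108*231) + 18660 = (-364060/121351 + 49896) + 18660 = 6054565436/121351 + 18660 = 8318975096/121351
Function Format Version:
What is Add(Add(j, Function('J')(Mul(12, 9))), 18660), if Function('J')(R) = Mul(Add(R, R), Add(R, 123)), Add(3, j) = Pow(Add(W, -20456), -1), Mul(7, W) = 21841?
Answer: Rational(8318975096, 121351) ≈ 68553.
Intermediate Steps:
W = Rational(21841, 7) (W = Mul(Rational(1, 7), 21841) = Rational(21841, 7) ≈ 3120.1)
j = Rational(-364060, 121351) (j = Add(-3, Pow(Add(Rational(21841, 7), -20456), -1)) = Add(-3, Pow(Rational(-121351, 7), -1)) = Add(-3, Rational(-7, 121351)) = Rational(-364060, 121351) ≈ -3.0001)
Function('J')(R) = Mul(2, R, Add(123, R)) (Function('J')(R) = Mul(Mul(2, R), Add(123, R)) = Mul(2, R, Add(123, R)))
Add(Add(j, Function('J')(Mul(12, 9))), 18660) = Add(Add(Rational(-364060, 121351), Mul(2, Mul(12, 9), Add(123, Mul(12, 9)))), 18660) = Add(Add(Rational(-364060, 121351), Mul(2, 108, Add(123, 108))), 18660) = Add(Add(Rational(-364060, 121351), Mul(2, 108, 231)), 18660) = Add(Add(Rational(-364060, 121351), 49896), 18660) = Add(Rational(6054565436, 121351), 18660) = Rational(8318975096, 121351)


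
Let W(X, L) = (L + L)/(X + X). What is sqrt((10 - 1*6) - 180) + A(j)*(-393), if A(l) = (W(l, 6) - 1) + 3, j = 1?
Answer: -3144 + 4*I*sqrt(11) ≈ -3144.0 + 13.266*I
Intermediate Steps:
W(X, L) = L/X (W(X, L) = (2*L)/((2*X)) = (2*L)*(1/(2*X)) = L/X)
A(l) = 2 + 6/l (A(l) = (6/l - 1) + 3 = (-1 + 6/l) + 3 = 2 + 6/l)
sqrt((10 - 1*6) - 180) + A(j)*(-393) = sqrt((10 - 1*6) - 180) + (2 + 6/1)*(-393) = sqrt((10 - 6) - 180) + (2 + 6*1)*(-393) = sqrt(4 - 180) + (2 + 6)*(-393) = sqrt(-176) + 8*(-393) = 4*I*sqrt(11) - 3144 = -3144 + 4*I*sqrt(11)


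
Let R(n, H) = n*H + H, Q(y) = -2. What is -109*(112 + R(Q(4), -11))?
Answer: -13407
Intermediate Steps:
R(n, H) = H + H*n (R(n, H) = H*n + H = H + H*n)
-109*(112 + R(Q(4), -11)) = -109*(112 - 11*(1 - 2)) = -109*(112 - 11*(-1)) = -109*(112 + 11) = -109*123 = -13407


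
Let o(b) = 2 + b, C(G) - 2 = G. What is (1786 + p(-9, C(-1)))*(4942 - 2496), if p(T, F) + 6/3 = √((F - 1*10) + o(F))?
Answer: 4363664 + 2446*I*√6 ≈ 4.3637e+6 + 5991.5*I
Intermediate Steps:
C(G) = 2 + G
p(T, F) = -2 + √(-8 + 2*F) (p(T, F) = -2 + √((F - 1*10) + (2 + F)) = -2 + √((F - 10) + (2 + F)) = -2 + √((-10 + F) + (2 + F)) = -2 + √(-8 + 2*F))
(1786 + p(-9, C(-1)))*(4942 - 2496) = (1786 + (-2 + √(-8 + 2*(2 - 1))))*(4942 - 2496) = (1786 + (-2 + √(-8 + 2*1)))*2446 = (1786 + (-2 + √(-8 + 2)))*2446 = (1786 + (-2 + √(-6)))*2446 = (1786 + (-2 + I*√6))*2446 = (1784 + I*√6)*2446 = 4363664 + 2446*I*√6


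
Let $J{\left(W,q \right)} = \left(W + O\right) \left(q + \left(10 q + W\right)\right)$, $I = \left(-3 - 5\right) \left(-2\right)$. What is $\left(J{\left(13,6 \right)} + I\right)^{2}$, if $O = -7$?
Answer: $240100$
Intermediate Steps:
$I = 16$ ($I = \left(-8\right) \left(-2\right) = 16$)
$J{\left(W,q \right)} = \left(-7 + W\right) \left(W + 11 q\right)$ ($J{\left(W,q \right)} = \left(W - 7\right) \left(q + \left(10 q + W\right)\right) = \left(-7 + W\right) \left(q + \left(W + 10 q\right)\right) = \left(-7 + W\right) \left(W + 11 q\right)$)
$\left(J{\left(13,6 \right)} + I\right)^{2} = \left(\left(13^{2} - 462 - 91 + 11 \cdot 13 \cdot 6\right) + 16\right)^{2} = \left(\left(169 - 462 - 91 + 858\right) + 16\right)^{2} = \left(474 + 16\right)^{2} = 490^{2} = 240100$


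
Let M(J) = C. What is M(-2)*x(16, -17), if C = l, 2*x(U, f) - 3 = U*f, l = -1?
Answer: 269/2 ≈ 134.50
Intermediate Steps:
x(U, f) = 3/2 + U*f/2 (x(U, f) = 3/2 + (U*f)/2 = 3/2 + U*f/2)
C = -1
M(J) = -1
M(-2)*x(16, -17) = -(3/2 + (½)*16*(-17)) = -(3/2 - 136) = -1*(-269/2) = 269/2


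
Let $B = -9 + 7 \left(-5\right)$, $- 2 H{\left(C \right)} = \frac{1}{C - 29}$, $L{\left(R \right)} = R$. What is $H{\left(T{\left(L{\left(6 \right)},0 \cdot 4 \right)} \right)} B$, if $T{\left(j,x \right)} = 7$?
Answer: $-1$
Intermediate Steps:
$H{\left(C \right)} = - \frac{1}{2 \left(-29 + C\right)}$ ($H{\left(C \right)} = - \frac{1}{2 \left(C - 29\right)} = - \frac{1}{2 \left(-29 + C\right)}$)
$B = -44$ ($B = -9 - 35 = -44$)
$H{\left(T{\left(L{\left(6 \right)},0 \cdot 4 \right)} \right)} B = - \frac{1}{-58 + 2 \cdot 7} \left(-44\right) = - \frac{1}{-58 + 14} \left(-44\right) = - \frac{1}{-44} \left(-44\right) = \left(-1\right) \left(- \frac{1}{44}\right) \left(-44\right) = \frac{1}{44} \left(-44\right) = -1$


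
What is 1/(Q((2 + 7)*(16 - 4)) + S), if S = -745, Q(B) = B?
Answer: -1/637 ≈ -0.0015699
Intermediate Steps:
1/(Q((2 + 7)*(16 - 4)) + S) = 1/((2 + 7)*(16 - 4) - 745) = 1/(9*12 - 745) = 1/(108 - 745) = 1/(-637) = -1/637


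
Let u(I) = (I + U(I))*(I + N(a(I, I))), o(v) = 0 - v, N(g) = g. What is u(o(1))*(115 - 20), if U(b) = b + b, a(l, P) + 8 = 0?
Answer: 2565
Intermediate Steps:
a(l, P) = -8 (a(l, P) = -8 + 0 = -8)
U(b) = 2*b
o(v) = -v
u(I) = 3*I*(-8 + I) (u(I) = (I + 2*I)*(I - 8) = (3*I)*(-8 + I) = 3*I*(-8 + I))
u(o(1))*(115 - 20) = (3*(-1*1)*(-8 - 1*1))*(115 - 20) = (3*(-1)*(-8 - 1))*95 = (3*(-1)*(-9))*95 = 27*95 = 2565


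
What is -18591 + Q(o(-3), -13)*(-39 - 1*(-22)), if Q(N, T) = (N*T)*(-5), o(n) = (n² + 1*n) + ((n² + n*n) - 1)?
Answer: -44006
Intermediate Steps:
o(n) = -1 + n + 3*n² (o(n) = (n² + n) + ((n² + n²) - 1) = (n + n²) + (2*n² - 1) = (n + n²) + (-1 + 2*n²) = -1 + n + 3*n²)
Q(N, T) = -5*N*T
-18591 + Q(o(-3), -13)*(-39 - 1*(-22)) = -18591 + (-5*(-1 - 3 + 3*(-3)²)*(-13))*(-39 - 1*(-22)) = -18591 + (-5*(-1 - 3 + 3*9)*(-13))*(-39 + 22) = -18591 - 5*(-1 - 3 + 27)*(-13)*(-17) = -18591 - 5*23*(-13)*(-17) = -18591 + 1495*(-17) = -18591 - 25415 = -44006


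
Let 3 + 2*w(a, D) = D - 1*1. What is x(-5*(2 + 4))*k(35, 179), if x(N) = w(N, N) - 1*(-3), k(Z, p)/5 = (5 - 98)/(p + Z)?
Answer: 3255/107 ≈ 30.421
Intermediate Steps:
w(a, D) = -2 + D/2 (w(a, D) = -3/2 + (D - 1*1)/2 = -3/2 + (D - 1)/2 = -3/2 + (-1 + D)/2 = -3/2 + (-1/2 + D/2) = -2 + D/2)
k(Z, p) = -465/(Z + p) (k(Z, p) = 5*((5 - 98)/(p + Z)) = 5*(-93/(Z + p)) = -465/(Z + p))
x(N) = 1 + N/2 (x(N) = (-2 + N/2) - 1*(-3) = (-2 + N/2) + 3 = 1 + N/2)
x(-5*(2 + 4))*k(35, 179) = (1 + (-5*(2 + 4))/2)*(-465/(35 + 179)) = (1 + (-5*6)/2)*(-465/214) = (1 + (1/2)*(-30))*(-465*1/214) = (1 - 15)*(-465/214) = -14*(-465/214) = 3255/107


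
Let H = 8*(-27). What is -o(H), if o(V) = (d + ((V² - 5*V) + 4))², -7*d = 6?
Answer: -111672262276/49 ≈ -2.2790e+9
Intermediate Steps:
d = -6/7 (d = -⅐*6 = -6/7 ≈ -0.85714)
H = -216
o(V) = (22/7 + V² - 5*V)² (o(V) = (-6/7 + ((V² - 5*V) + 4))² = (-6/7 + (4 + V² - 5*V))² = (22/7 + V² - 5*V)²)
-o(H) = -(22 - 35*(-216) + 7*(-216)²)²/49 = -(22 + 7560 + 7*46656)²/49 = -(22 + 7560 + 326592)²/49 = -334174²/49 = -111672262276/49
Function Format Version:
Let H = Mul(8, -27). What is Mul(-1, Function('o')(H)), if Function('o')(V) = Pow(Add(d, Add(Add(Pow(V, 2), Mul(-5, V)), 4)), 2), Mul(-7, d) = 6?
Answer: Rational(-111672262276, 49) ≈ -2.2790e+9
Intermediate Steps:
d = Rational(-6, 7) (d = Mul(Rational(-1, 7), 6) = Rational(-6, 7) ≈ -0.85714)
H = -216
Function('o')(V) = Pow(Add(Rational(22, 7), Pow(V, 2), Mul(-5, V)), 2) (Function('o')(V) = Pow(Add(Rational(-6, 7), Add(Add(Pow(V, 2), Mul(-5, V)), 4)), 2) = Pow(Add(Rational(-6, 7), Add(4, Pow(V, 2), Mul(-5, V))), 2) = Pow(Add(Rational(22, 7), Pow(V, 2), Mul(-5, V)), 2))
Mul(-1, Function('o')(H)) = Mul(-1, Mul(Rational(1, 49), Pow(Add(22, Mul(-35, -216), Mul(7, Pow(-216, 2))), 2))) = Mul(-1, Mul(Rational(1, 49), Pow(Add(22, 7560, Mul(7, 46656)), 2))) = Mul(-1, Mul(Rational(1, 49), Pow(Add(22, 7560, 326592), 2))) = Mul(-1, Mul(Rational(1, 49), Pow(334174, 2))) = Mul(-1, Mul(Rational(1, 49), 111672262276)) = Mul(-1, Rational(111672262276, 49)) = Rational(-111672262276, 49)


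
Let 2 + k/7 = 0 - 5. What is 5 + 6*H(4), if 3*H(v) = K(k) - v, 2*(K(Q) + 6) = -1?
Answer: -16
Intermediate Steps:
k = -49 (k = -14 + 7*(0 - 5) = -14 + 7*(-5) = -14 - 35 = -49)
K(Q) = -13/2 (K(Q) = -6 + (1/2)*(-1) = -6 - 1/2 = -13/2)
H(v) = -13/6 - v/3 (H(v) = (-13/2 - v)/3 = -13/6 - v/3)
5 + 6*H(4) = 5 + 6*(-13/6 - 1/3*4) = 5 + 6*(-13/6 - 4/3) = 5 + 6*(-7/2) = 5 - 21 = -16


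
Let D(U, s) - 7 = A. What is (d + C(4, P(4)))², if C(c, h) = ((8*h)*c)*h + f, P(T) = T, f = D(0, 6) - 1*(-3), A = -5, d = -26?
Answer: 241081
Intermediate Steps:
D(U, s) = 2 (D(U, s) = 7 - 5 = 2)
f = 5 (f = 2 - 1*(-3) = 2 + 3 = 5)
C(c, h) = 5 + 8*c*h² (C(c, h) = ((8*h)*c)*h + 5 = (8*c*h)*h + 5 = 8*c*h² + 5 = 5 + 8*c*h²)
(d + C(4, P(4)))² = (-26 + (5 + 8*4*4²))² = (-26 + (5 + 8*4*16))² = (-26 + (5 + 512))² = (-26 + 517)² = 491² = 241081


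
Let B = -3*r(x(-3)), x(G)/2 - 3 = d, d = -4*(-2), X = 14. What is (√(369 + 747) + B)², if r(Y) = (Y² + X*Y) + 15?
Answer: 5862357 - 29052*√31 ≈ 5.7006e+6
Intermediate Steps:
d = 8
x(G) = 22 (x(G) = 6 + 2*8 = 6 + 16 = 22)
r(Y) = 15 + Y² + 14*Y (r(Y) = (Y² + 14*Y) + 15 = 15 + Y² + 14*Y)
B = -2421 (B = -3*(15 + 22² + 14*22) = -3*(15 + 484 + 308) = -3*807 = -2421)
(√(369 + 747) + B)² = (√(369 + 747) - 2421)² = (√1116 - 2421)² = (6*√31 - 2421)² = (-2421 + 6*√31)²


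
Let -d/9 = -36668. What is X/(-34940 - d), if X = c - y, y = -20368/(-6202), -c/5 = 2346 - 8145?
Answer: -89903311/1131716152 ≈ -0.079440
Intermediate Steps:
d = 330012 (d = -9*(-36668) = 330012)
c = 28995 (c = -5*(2346 - 8145) = -5*(-5799) = 28995)
y = 10184/3101 (y = -20368*(-1/6202) = 10184/3101 ≈ 3.2841)
X = 89903311/3101 (X = 28995 - 1*10184/3101 = 28995 - 10184/3101 = 89903311/3101 ≈ 28992.)
X/(-34940 - d) = 89903311/(3101*(-34940 - 1*330012)) = 89903311/(3101*(-34940 - 330012)) = (89903311/3101)/(-364952) = (89903311/3101)*(-1/364952) = -89903311/1131716152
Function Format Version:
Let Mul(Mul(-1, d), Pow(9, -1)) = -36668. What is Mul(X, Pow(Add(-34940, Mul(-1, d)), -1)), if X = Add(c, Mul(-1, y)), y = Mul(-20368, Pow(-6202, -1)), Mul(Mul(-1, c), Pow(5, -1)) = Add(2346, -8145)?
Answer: Rational(-89903311, 1131716152) ≈ -0.079440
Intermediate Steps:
d = 330012 (d = Mul(-9, -36668) = 330012)
c = 28995 (c = Mul(-5, Add(2346, -8145)) = Mul(-5, -5799) = 28995)
y = Rational(10184, 3101) (y = Mul(-20368, Rational(-1, 6202)) = Rational(10184, 3101) ≈ 3.2841)
X = Rational(89903311, 3101) (X = Add(28995, Mul(-1, Rational(10184, 3101))) = Add(28995, Rational(-10184, 3101)) = Rational(89903311, 3101) ≈ 28992.)
Mul(X, Pow(Add(-34940, Mul(-1, d)), -1)) = Mul(Rational(89903311, 3101), Pow(Add(-34940, Mul(-1, 330012)), -1)) = Mul(Rational(89903311, 3101), Pow(Add(-34940, -330012), -1)) = Mul(Rational(89903311, 3101), Pow(-364952, -1)) = Mul(Rational(89903311, 3101), Rational(-1, 364952)) = Rational(-89903311, 1131716152)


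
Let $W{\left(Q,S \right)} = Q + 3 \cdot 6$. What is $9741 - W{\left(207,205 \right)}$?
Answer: $9516$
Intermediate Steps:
$W{\left(Q,S \right)} = 18 + Q$ ($W{\left(Q,S \right)} = Q + 18 = 18 + Q$)
$9741 - W{\left(207,205 \right)} = 9741 - \left(18 + 207\right) = 9741 - 225 = 9516$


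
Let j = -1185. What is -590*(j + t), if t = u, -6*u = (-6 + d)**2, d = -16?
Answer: 2240230/3 ≈ 7.4674e+5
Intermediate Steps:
u = -242/3 (u = -(-6 - 16)**2/6 = -1/6*(-22)**2 = -1/6*484 = -242/3 ≈ -80.667)
t = -242/3 ≈ -80.667
-590*(j + t) = -590*(-1185 - 242/3) = -590*(-3797/3) = 2240230/3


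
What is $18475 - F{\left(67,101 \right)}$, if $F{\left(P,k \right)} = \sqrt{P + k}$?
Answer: $18475 - 2 \sqrt{42} \approx 18462.0$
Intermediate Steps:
$18475 - F{\left(67,101 \right)} = 18475 - \sqrt{67 + 101} = 18475 - \sqrt{168} = 18475 - 2 \sqrt{42}$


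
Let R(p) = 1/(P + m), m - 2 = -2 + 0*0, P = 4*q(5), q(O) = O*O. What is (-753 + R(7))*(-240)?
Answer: 903588/5 ≈ 1.8072e+5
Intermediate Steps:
q(O) = O²
P = 100 (P = 4*5² = 4*25 = 100)
m = 0 (m = 2 + (-2 + 0*0) = 2 + (-2 + 0) = 2 - 2 = 0)
R(p) = 1/100 (R(p) = 1/(100 + 0) = 1/100)
(-753 + R(7))*(-240) = (-753 + 1/100)*(-240) = -75299/100*(-240) = 903588/5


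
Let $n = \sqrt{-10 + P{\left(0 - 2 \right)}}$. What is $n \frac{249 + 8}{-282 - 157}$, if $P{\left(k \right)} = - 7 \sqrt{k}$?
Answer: $- \frac{257 \sqrt{-10 - 7 i \sqrt{2}}}{439} \approx -0.83525 + 2.031 i$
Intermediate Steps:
$n = \sqrt{-10 - 7 i \sqrt{2}}$ ($n = \sqrt{-10 - 7 \sqrt{0 - 2}} = \sqrt{-10 - 7 \sqrt{-2}} = \sqrt{-10 - 7 i \sqrt{2}} \approx 1.4268 - 3.4692 i$)
$n \frac{249 + 8}{-282 - 157} = \sqrt{-10 - 7 i \sqrt{2}} \frac{249 + 8}{-282 - 157} = \sqrt{-10 - 7 i \sqrt{2}} \frac{257}{-439} = \sqrt{-10 - 7 i \sqrt{2}} \cdot 257 \left(- \frac{1}{439}\right) = \sqrt{-10 - 7 i \sqrt{2}} \left(- \frac{257}{439}\right) = - \frac{257 \sqrt{-10 - 7 i \sqrt{2}}}{439}$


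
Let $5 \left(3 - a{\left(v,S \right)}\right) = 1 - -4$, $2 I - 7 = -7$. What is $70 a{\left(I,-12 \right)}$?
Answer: $140$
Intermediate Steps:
$I = 0$ ($I = \frac{7}{2} + \frac{1}{2} \left(-7\right) = \frac{7}{2} - \frac{7}{2} = 0$)
$a{\left(v,S \right)} = 2$ ($a{\left(v,S \right)} = 3 - \frac{1 - -4}{5} = 3 - \frac{1 + 4}{5} = 3 - 1 = 2$)
$70 a{\left(I,-12 \right)} = 70 \cdot 2 = 140$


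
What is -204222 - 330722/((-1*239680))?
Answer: -3496257017/17120 ≈ -2.0422e+5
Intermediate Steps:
-204222 - 330722/((-1*239680)) = -204222 - 330722/(-239680) = -204222 - 330722*(-1)/239680 = -204222 - 1*(-23623/17120) = -204222 + 23623/17120 = -3496257017/17120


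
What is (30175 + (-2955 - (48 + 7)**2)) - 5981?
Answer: 18214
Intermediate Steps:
(30175 + (-2955 - (48 + 7)**2)) - 5981 = (30175 + (-2955 - 1*55**2)) - 5981 = (30175 + (-2955 - 1*3025)) - 5981 = (30175 + (-2955 - 3025)) - 5981 = (30175 - 5980) - 5981 = 24195 - 5981 = 18214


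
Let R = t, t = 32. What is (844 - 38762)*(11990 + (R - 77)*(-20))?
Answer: -488763020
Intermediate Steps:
R = 32
(844 - 38762)*(11990 + (R - 77)*(-20)) = (844 - 38762)*(11990 + (32 - 77)*(-20)) = -37918*(11990 - 45*(-20)) = -37918*(11990 + 900) = -37918*12890 = -488763020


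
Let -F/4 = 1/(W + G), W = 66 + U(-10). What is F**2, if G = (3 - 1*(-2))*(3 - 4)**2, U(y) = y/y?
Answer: 1/324 ≈ 0.0030864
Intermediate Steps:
U(y) = 1
G = 5 (G = (3 + 2)*(-1)**2 = 5*1 = 5)
W = 67 (W = 66 + 1 = 67)
F = -1/18 (F = -4/(67 + 5) = -4/72 = -4*1/72 = -1/18 ≈ -0.055556)
F**2 = (-1/18)**2 = 1/324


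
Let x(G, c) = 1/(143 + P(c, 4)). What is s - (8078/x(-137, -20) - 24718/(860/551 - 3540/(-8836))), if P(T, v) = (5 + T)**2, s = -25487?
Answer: -7127720502463/2387375 ≈ -2.9856e+6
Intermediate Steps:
x(G, c) = 1/(143 + (5 + c)**2)
s - (8078/x(-137, -20) - 24718/(860/551 - 3540/(-8836))) = -25487 - (8078/(1/(143 + (5 - 20)**2)) - 24718/(860/551 - 3540/(-8836))) = -25487 - (8078/(1/(143 + (-15)**2)) - 24718/(860*(1/551) - 3540*(-1/8836))) = -25487 - (8078/(1/(143 + 225)) - 24718/(860/551 + 885/2209)) = -25487 - (8078/(1/368) - 24718/2387375/1217159) = -25487 - (8078/(1/368) - 24718*1217159/2387375) = -25487 - (8078*368 - 30085736162/2387375) = -25487 - (2972704 - 30085736162/2387375) = -25487 - 1*7066873475838/2387375 = -25487 - 7066873475838/2387375 = -7127720502463/2387375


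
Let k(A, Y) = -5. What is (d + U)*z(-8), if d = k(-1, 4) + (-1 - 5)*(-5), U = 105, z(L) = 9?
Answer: 1170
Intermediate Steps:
d = 25 (d = -5 + (-1 - 5)*(-5) = -5 - 6*(-5) = -5 + 30 = 25)
(d + U)*z(-8) = (25 + 105)*9 = 130*9 = 1170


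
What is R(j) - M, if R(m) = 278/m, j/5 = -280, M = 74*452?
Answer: -23413739/700 ≈ -33448.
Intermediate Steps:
M = 33448
j = -1400 (j = 5*(-280) = -1400)
R(j) - M = 278/(-1400) - 1*33448 = 278*(-1/1400) - 33448 = -139/700 - 33448 = -23413739/700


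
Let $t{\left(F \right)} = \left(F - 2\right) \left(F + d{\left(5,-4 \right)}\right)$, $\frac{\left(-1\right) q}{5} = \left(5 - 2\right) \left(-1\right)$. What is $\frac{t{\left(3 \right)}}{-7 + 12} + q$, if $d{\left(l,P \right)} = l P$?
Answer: $\frac{58}{5} \approx 11.6$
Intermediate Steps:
$q = 15$ ($q = - 5 \left(5 - 2\right) \left(-1\right) = - 5 \cdot 3 \left(-1\right) = \left(-5\right) \left(-3\right) = 15$)
$d{\left(l,P \right)} = P l$
$t{\left(F \right)} = \left(-20 + F\right) \left(-2 + F\right)$ ($t{\left(F \right)} = \left(F - 2\right) \left(F - 20\right) = \left(-2 + F\right) \left(F - 20\right) = \left(-2 + F\right) \left(-20 + F\right) = \left(-20 + F\right) \left(-2 + F\right)$)
$\frac{t{\left(3 \right)}}{-7 + 12} + q = \frac{40 + 3^{2} - 66}{-7 + 12} + 15 = \frac{40 + 9 - 66}{5} + 15 = \left(-17\right) \frac{1}{5} + 15 = - \frac{17}{5} + 15 = \frac{58}{5}$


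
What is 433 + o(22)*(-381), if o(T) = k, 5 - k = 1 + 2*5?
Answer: 2719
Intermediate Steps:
k = -6 (k = 5 - (1 + 2*5) = 5 - (1 + 10) = 5 - 1*11 = 5 - 11 = -6)
o(T) = -6
433 + o(22)*(-381) = 433 - 6*(-381) = 433 + 2286 = 2719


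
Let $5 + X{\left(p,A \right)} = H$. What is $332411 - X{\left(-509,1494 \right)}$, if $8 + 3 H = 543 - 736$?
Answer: $332483$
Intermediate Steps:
$H = -67$ ($H = - \frac{8}{3} + \frac{543 - 736}{3} = - \frac{8}{3} + \frac{1}{3} \left(-193\right) = - \frac{8}{3} - \frac{193}{3} = -67$)
$X{\left(p,A \right)} = -72$ ($X{\left(p,A \right)} = -5 - 67 = -72$)
$332411 - X{\left(-509,1494 \right)} = 332411 - -72 = 332411 + 72 = 332483$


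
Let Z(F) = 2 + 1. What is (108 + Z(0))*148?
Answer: 16428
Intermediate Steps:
Z(F) = 3
(108 + Z(0))*148 = (108 + 3)*148 = 111*148 = 16428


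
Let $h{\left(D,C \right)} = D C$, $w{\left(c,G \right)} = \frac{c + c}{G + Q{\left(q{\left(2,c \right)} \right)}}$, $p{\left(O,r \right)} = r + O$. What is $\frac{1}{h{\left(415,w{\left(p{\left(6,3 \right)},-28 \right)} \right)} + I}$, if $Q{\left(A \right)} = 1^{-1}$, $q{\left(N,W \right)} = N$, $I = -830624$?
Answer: $- \frac{3}{2492702} \approx -1.2035 \cdot 10^{-6}$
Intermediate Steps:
$Q{\left(A \right)} = 1$
$p{\left(O,r \right)} = O + r$
$w{\left(c,G \right)} = \frac{2 c}{1 + G}$ ($w{\left(c,G \right)} = \frac{c + c}{G + 1} = \frac{2 c}{1 + G}$)
$h{\left(D,C \right)} = C D$
$\frac{1}{h{\left(415,w{\left(p{\left(6,3 \right)},-28 \right)} \right)} + I} = \frac{1}{\frac{2 \left(6 + 3\right)}{1 - 28} \cdot 415 - 830624} = \frac{1}{2 \cdot 9 \frac{1}{-27} \cdot 415 - 830624} = \frac{1}{2 \cdot 9 \left(- \frac{1}{27}\right) 415 - 830624} = \frac{1}{\left(- \frac{2}{3}\right) 415 - 830624} = \frac{1}{- \frac{830}{3} - 830624} = \frac{1}{- \frac{2492702}{3}} = - \frac{3}{2492702}$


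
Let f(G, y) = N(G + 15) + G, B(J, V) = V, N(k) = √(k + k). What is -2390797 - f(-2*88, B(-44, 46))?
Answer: -2390621 - I*√322 ≈ -2.3906e+6 - 17.944*I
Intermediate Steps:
N(k) = √2*√k (N(k) = √(2*k) = √2*√k)
f(G, y) = G + √2*√(15 + G) (f(G, y) = √2*√(G + 15) + G = √2*√(15 + G) + G = G + √2*√(15 + G))
-2390797 - f(-2*88, B(-44, 46)) = -2390797 - (-2*88 + √(30 + 2*(-2*88))) = -2390797 - (-176 + √(30 + 2*(-176))) = -2390797 - (-176 + √(30 - 352)) = -2390797 - (-176 + √(-322)) = -2390797 - (-176 + I*√322) = -2390797 + (176 - I*√322) = -2390621 - I*√322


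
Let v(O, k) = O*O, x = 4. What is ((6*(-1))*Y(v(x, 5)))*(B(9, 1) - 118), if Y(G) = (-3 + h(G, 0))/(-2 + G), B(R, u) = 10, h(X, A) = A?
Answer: -972/7 ≈ -138.86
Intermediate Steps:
v(O, k) = O²
Y(G) = -3/(-2 + G) (Y(G) = (-3 + 0)/(-2 + G) = -3/(-2 + G))
((6*(-1))*Y(v(x, 5)))*(B(9, 1) - 118) = ((6*(-1))*(-3/(-2 + 4²)))*(10 - 118) = -(-18)/(-2 + 16)*(-108) = -(-18)/14*(-108) = -6*(-3/14)*(-108) = (9/7)*(-108) = -972/7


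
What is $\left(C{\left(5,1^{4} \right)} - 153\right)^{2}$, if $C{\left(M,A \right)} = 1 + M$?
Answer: $21609$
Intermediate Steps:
$\left(C{\left(5,1^{4} \right)} - 153\right)^{2} = \left(\left(1 + 5\right) - 153\right)^{2} = \left(6 - 153\right)^{2} = \left(-147\right)^{2} = 21609$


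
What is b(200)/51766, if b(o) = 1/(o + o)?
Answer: 1/20706400 ≈ 4.8294e-8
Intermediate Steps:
b(o) = 1/(2*o)
b(200)/51766 = ((½)/200)/51766 = ((½)*(1/200))*(1/51766) = (1/400)*(1/51766) = 1/20706400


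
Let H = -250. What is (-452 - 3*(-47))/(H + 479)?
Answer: -311/229 ≈ -1.3581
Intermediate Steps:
(-452 - 3*(-47))/(H + 479) = (-452 - 3*(-47))/(-250 + 479) = (-452 + 141)/229 = -311*1/229 = -311/229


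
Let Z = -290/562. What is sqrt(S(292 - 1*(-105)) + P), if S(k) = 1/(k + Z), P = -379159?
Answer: I*sqrt(1176590441608631)/55706 ≈ 615.76*I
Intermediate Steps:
Z = -145/281 (Z = -290*1/562 = -145/281 ≈ -0.51601)
S(k) = 1/(-145/281 + k) (S(k) = 1/(k - 145/281) = 1/(-145/281 + k))
sqrt(S(292 - 1*(-105)) + P) = sqrt(281/(-145 + 281*(292 - 1*(-105))) - 379159) = sqrt(281/(-145 + 281*(292 + 105)) - 379159) = sqrt(281/(-145 + 281*397) - 379159) = sqrt(281/(-145 + 111557) - 379159) = sqrt(281/111412 - 379159) = sqrt(-42242862227/111412) = I*sqrt(1176590441608631)/55706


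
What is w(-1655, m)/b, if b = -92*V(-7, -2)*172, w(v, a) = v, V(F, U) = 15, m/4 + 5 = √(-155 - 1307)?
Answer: 331/47472 ≈ 0.0069725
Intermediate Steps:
m = -20 + 4*I*√1462 (m = -20 + 4*√(-155 - 1307) = -20 + 4*√(-1462) = -20 + 4*(I*√1462) = -20 + 4*I*√1462 ≈ -20.0 + 152.94*I)
b = -237360 (b = -92*15*172 = -1380*172 = -237360)
w(-1655, m)/b = -1655/(-237360) = -1655*(-1/237360) = 331/47472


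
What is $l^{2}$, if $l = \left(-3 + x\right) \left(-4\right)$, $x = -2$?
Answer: $400$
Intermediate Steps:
$l = 20$ ($l = \left(-3 - 2\right) \left(-4\right) = \left(-5\right) \left(-4\right) = 20$)
$l^{2} = 20^{2} = 400$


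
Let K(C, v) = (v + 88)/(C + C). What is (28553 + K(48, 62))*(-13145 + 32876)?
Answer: 9014561163/16 ≈ 5.6341e+8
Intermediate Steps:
K(C, v) = (88 + v)/(2*C) (K(C, v) = (88 + v)/((2*C)) = (88 + v)*(1/(2*C)) = (88 + v)/(2*C))
(28553 + K(48, 62))*(-13145 + 32876) = (28553 + (1/2)*(88 + 62)/48)*(-13145 + 32876) = (28553 + (1/2)*(1/48)*150)*19731 = (28553 + 25/16)*19731 = (456873/16)*19731 = 9014561163/16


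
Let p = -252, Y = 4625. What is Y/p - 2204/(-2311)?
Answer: -10132967/582372 ≈ -17.399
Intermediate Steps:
Y/p - 2204/(-2311) = 4625/(-252) - 2204/(-2311) = 4625*(-1/252) - 2204*(-1/2311) = -4625/252 + 2204/2311 = -10132967/582372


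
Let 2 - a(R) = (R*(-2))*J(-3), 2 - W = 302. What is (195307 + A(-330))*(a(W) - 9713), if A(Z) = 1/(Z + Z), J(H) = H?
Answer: -339916206303/220 ≈ -1.5451e+9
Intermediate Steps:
W = -300 (W = 2 - 1*302 = 2 - 302 = -300)
A(Z) = 1/(2*Z)
a(R) = 2 - 6*R (a(R) = 2 - R*(-2)*(-3) = 2 - (-2*R)*(-3) = 2 - 6*R)
(195307 + A(-330))*(a(W) - 9713) = (195307 + (1/2)/(-330))*((2 - 6*(-300)) - 9713) = (195307 + (1/2)*(-1/330))*((2 + 1800) - 9713) = (195307 - 1/660)*(1802 - 9713) = (128902619/660)*(-7911) = -339916206303/220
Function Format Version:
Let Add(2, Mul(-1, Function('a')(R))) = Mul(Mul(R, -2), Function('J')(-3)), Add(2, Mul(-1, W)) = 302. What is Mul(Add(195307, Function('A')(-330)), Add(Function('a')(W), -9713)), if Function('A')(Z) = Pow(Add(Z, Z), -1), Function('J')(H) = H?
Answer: Rational(-339916206303, 220) ≈ -1.5451e+9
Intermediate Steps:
W = -300 (W = Add(2, Mul(-1, 302)) = Add(2, -302) = -300)
Function('A')(Z) = Mul(Rational(1, 2), Pow(Z, -1)) (Function('A')(Z) = Pow(Mul(2, Z), -1) = Mul(Rational(1, 2), Pow(Z, -1)))
Function('a')(R) = Add(2, Mul(-6, R)) (Function('a')(R) = Add(2, Mul(-1, Mul(Mul(R, -2), -3))) = Add(2, Mul(-1, Mul(Mul(-2, R), -3))) = Add(2, Mul(-1, Mul(6, R))) = Add(2, Mul(-6, R)))
Mul(Add(195307, Function('A')(-330)), Add(Function('a')(W), -9713)) = Mul(Add(195307, Mul(Rational(1, 2), Pow(-330, -1))), Add(Add(2, Mul(-6, -300)), -9713)) = Mul(Add(195307, Mul(Rational(1, 2), Rational(-1, 330))), Add(Add(2, 1800), -9713)) = Mul(Add(195307, Rational(-1, 660)), Add(1802, -9713)) = Mul(Rational(128902619, 660), -7911) = Rational(-339916206303, 220)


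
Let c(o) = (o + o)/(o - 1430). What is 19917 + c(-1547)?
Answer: 4561231/229 ≈ 19918.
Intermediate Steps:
c(o) = 2*o/(-1430 + o) (c(o) = (2*o)/(-1430 + o) = 2*o/(-1430 + o))
19917 + c(-1547) = 19917 + 2*(-1547)/(-1430 - 1547) = 19917 + 2*(-1547)/(-2977) = 19917 + 2*(-1547)*(-1/2977) = 19917 + 238/229 = 4561231/229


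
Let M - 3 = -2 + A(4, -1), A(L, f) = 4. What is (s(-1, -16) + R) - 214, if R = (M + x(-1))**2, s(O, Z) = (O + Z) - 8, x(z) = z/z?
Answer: -203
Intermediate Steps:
x(z) = 1
s(O, Z) = -8 + O + Z
M = 5 (M = 3 + (-2 + 4) = 3 + 2 = 5)
R = 36 (R = (5 + 1)**2 = 6**2 = 36)
(s(-1, -16) + R) - 214 = ((-8 - 1 - 16) + 36) - 214 = (-25 + 36) - 214 = 11 - 214 = -203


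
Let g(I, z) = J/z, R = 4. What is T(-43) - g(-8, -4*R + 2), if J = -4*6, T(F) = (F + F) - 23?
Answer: -775/7 ≈ -110.71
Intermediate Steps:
T(F) = -23 + 2*F (T(F) = 2*F - 23 = -23 + 2*F)
J = -24
g(I, z) = -24/z
T(-43) - g(-8, -4*R + 2) = (-23 + 2*(-43)) - (-24)/(-4*4 + 2) = (-23 - 86) - (-24)/(-16 + 2) = -109 - (-24)/(-14) = -109 - (-24)*(-1)/14 = -109 - 1*12/7 = -109 - 12/7 = -775/7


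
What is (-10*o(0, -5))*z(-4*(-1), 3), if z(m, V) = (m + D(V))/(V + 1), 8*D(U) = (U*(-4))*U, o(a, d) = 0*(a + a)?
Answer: 0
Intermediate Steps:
o(a, d) = 0 (o(a, d) = 0*(2*a) = 0)
D(U) = -U²/2 (D(U) = ((U*(-4))*U)/8 = ((-4*U)*U)/8 = (-4*U²)/8 = -U²/2)
z(m, V) = (m - V²/2)/(1 + V) (z(m, V) = (m - V²/2)/(V + 1) = (m - V²/2)/(1 + V))
(-10*o(0, -5))*z(-4*(-1), 3) = (-10*0)*((-4*(-1) - ½*3²)/(1 + 3)) = 0*((4 - ½*9)/4) = 0*((4 - 9/2)/4) = 0*((¼)*(-½)) = 0*(-⅛) = 0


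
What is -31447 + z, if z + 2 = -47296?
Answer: -78745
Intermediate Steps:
z = -47298 (z = -2 - 47296 = -47298)
-31447 + z = -31447 - 47298 = -78745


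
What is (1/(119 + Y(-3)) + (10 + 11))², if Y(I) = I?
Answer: 5938969/13456 ≈ 441.36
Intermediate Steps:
(1/(119 + Y(-3)) + (10 + 11))² = (1/(119 - 3) + (10 + 11))² = (1/116 + 21)² = (2437/116)² = 5938969/13456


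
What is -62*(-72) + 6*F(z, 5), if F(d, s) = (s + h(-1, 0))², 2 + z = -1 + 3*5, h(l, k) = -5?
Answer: 4464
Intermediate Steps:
z = 12 (z = -2 + (-1 + 3*5) = -2 + (-1 + 15) = -2 + 14 = 12)
F(d, s) = (-5 + s)² (F(d, s) = (s - 5)² = (-5 + s)²)
-62*(-72) + 6*F(z, 5) = -62*(-72) + 6*(-5 + 5)² = 4464 + 6*0² = 4464 + 6*0 = 4464 + 0 = 4464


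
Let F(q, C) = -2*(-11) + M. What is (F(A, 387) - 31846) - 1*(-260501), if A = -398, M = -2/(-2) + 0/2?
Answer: 228678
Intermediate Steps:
M = 1 (M = -2*(-½) + 0*(½) = 1 + 0 = 1)
F(q, C) = 23 (F(q, C) = -2*(-11) + 1 = 22 + 1 = 23)
(F(A, 387) - 31846) - 1*(-260501) = (23 - 31846) - 1*(-260501) = -31823 + 260501 = 228678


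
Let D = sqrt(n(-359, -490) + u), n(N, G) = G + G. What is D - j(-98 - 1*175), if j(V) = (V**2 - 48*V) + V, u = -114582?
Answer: -87360 + I*sqrt(115562) ≈ -87360.0 + 339.94*I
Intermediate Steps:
n(N, G) = 2*G
j(V) = V**2 - 47*V
D = I*sqrt(115562) (D = sqrt(2*(-490) - 114582) = sqrt(-980 - 114582) = sqrt(-115562) = I*sqrt(115562) ≈ 339.94*I)
D - j(-98 - 1*175) = I*sqrt(115562) - (-98 - 1*175)*(-47 + (-98 - 1*175)) = I*sqrt(115562) - (-98 - 175)*(-47 + (-98 - 175)) = I*sqrt(115562) - (-273)*(-47 - 273) = I*sqrt(115562) - (-273)*(-320) = I*sqrt(115562) - 1*87360 = I*sqrt(115562) - 87360 = -87360 + I*sqrt(115562)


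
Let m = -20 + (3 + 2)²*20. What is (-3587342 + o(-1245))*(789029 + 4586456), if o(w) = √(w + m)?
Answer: -19283703110870 + 16126455*I*√85 ≈ -1.9284e+13 + 1.4868e+8*I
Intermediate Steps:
m = 480 (m = -20 + 5²*20 = -20 + 25*20 = -20 + 500 = 480)
o(w) = √(480 + w) (o(w) = √(w + 480) = √(480 + w))
(-3587342 + o(-1245))*(789029 + 4586456) = (-3587342 + √(480 - 1245))*(789029 + 4586456) = (-3587342 + √(-765))*5375485 = (-3587342 + 3*I*√85)*5375485 = -19283703110870 + 16126455*I*√85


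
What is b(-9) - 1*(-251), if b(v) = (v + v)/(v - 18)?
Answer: 755/3 ≈ 251.67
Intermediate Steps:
b(v) = 2*v/(-18 + v) (b(v) = (2*v)/(-18 + v) = 2*v/(-18 + v))
b(-9) - 1*(-251) = 2*(-9)/(-18 - 9) - 1*(-251) = 2*(-9)/(-27) + 251 = 2*(-9)*(-1/27) + 251 = ⅔ + 251 = 755/3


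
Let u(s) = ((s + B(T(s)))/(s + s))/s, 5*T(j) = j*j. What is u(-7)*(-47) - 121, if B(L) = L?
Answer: -4282/35 ≈ -122.34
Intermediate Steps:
T(j) = j²/5 (T(j) = (j*j)/5 = j²/5)
u(s) = (s + s²/5)/(2*s²) (u(s) = ((s + s²/5)/(s + s))/s = ((s + s²/5)/((2*s)))/s = ((s + s²/5)*(1/(2*s)))/s = ((s + s²/5)/(2*s))/s = (s + s²/5)/(2*s²))
u(-7)*(-47) - 121 = ((⅒)*(5 - 7)/(-7))*(-47) - 121 = ((⅒)*(-⅐)*(-2))*(-47) - 121 = (1/35)*(-47) - 121 = -47/35 - 121 = -4282/35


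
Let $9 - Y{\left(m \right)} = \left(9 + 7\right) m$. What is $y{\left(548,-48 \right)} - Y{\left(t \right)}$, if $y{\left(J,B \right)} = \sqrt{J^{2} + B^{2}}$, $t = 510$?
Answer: $8151 + 4 \sqrt{18913} \approx 8701.1$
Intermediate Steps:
$y{\left(J,B \right)} = \sqrt{B^{2} + J^{2}}$
$Y{\left(m \right)} = 9 - 16 m$ ($Y{\left(m \right)} = 9 - \left(9 + 7\right) m = 9 - 16 m$)
$y{\left(548,-48 \right)} - Y{\left(t \right)} = \sqrt{\left(-48\right)^{2} + 548^{2}} - \left(9 - 8160\right) = \sqrt{2304 + 300304} - \left(9 - 8160\right) = \sqrt{302608} - -8151 = 4 \sqrt{18913} + 8151 = 8151 + 4 \sqrt{18913}$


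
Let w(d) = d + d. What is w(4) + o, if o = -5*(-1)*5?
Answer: 33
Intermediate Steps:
w(d) = 2*d
o = 25 (o = 5*5 = 25)
w(4) + o = 2*4 + 25 = 8 + 25 = 33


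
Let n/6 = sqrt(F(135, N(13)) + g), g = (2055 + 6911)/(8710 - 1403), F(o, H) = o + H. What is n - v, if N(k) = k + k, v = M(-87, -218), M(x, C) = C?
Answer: 218 + 6*sqrt(8661666651)/7307 ≈ 294.42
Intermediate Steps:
v = -218
N(k) = 2*k
F(o, H) = H + o
g = 8966/7307 ≈ 1.2270
n = 6*sqrt(8661666651)/7307 (n = 6*sqrt((2*13 + 135) + 8966/7307) = 6*sqrt((26 + 135) + 8966/7307) = 6*sqrt(161 + 8966/7307) = 6*sqrt(1185393/7307) = 6*(sqrt(8661666651)/7307) = 6*sqrt(8661666651)/7307 ≈ 76.421)
n - v = 6*sqrt(8661666651)/7307 - 1*(-218) = 6*sqrt(8661666651)/7307 + 218 = 218 + 6*sqrt(8661666651)/7307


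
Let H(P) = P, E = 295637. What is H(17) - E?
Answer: -295620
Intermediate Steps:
H(17) - E = 17 - 1*295637 = 17 - 295637 = -295620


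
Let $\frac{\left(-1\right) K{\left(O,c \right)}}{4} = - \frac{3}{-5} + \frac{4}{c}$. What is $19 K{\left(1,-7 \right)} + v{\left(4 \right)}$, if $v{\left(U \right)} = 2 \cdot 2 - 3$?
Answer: $- \frac{41}{35} \approx -1.1714$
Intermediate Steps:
$K{\left(O,c \right)} = - \frac{12}{5} - \frac{16}{c}$ ($K{\left(O,c \right)} = - 4 \left(- \frac{3}{-5} + \frac{4}{c}\right) = - 4 \left(\left(-3\right) \left(- \frac{1}{5}\right) + \frac{4}{c}\right) = - 4 \left(\frac{3}{5} + \frac{4}{c}\right) = - \frac{12}{5} - \frac{16}{c}$)
$v{\left(U \right)} = 1$ ($v{\left(U \right)} = 4 - 3 = 1$)
$19 K{\left(1,-7 \right)} + v{\left(4 \right)} = 19 \left(- \frac{12}{5} - \frac{16}{-7}\right) + 1 = 19 \left(- \frac{12}{5} - - \frac{16}{7}\right) + 1 = 19 \left(- \frac{12}{5} + \frac{16}{7}\right) + 1 = 19 \left(- \frac{4}{35}\right) + 1 = - \frac{76}{35} + 1 = - \frac{41}{35}$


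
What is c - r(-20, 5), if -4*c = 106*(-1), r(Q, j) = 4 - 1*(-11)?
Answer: 23/2 ≈ 11.500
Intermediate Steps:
r(Q, j) = 15 (r(Q, j) = 4 + 11 = 15)
c = 53/2 (c = -53*(-1)/2 = -1/4*(-106) = 53/2 ≈ 26.500)
c - r(-20, 5) = 53/2 - 1*15 = 53/2 - 15 = 23/2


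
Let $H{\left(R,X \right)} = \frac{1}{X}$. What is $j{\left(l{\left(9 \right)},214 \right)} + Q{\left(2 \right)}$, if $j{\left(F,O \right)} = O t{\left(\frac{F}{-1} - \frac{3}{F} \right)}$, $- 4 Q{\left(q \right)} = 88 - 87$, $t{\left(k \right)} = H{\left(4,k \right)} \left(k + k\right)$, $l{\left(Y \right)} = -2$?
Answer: $\frac{1711}{4} \approx 427.75$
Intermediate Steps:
$t{\left(k \right)} = 2$ ($t{\left(k \right)} = \frac{k + k}{k} = \frac{2 k}{k} = 2$)
$Q{\left(q \right)} = - \frac{1}{4}$ ($Q{\left(q \right)} = - \frac{88 - 87}{4} = \left(- \frac{1}{4}\right) 1 = - \frac{1}{4}$)
$j{\left(F,O \right)} = 2 O$ ($j{\left(F,O \right)} = O 2 = 2 O$)
$j{\left(l{\left(9 \right)},214 \right)} + Q{\left(2 \right)} = 2 \cdot 214 - \frac{1}{4} = 428 - \frac{1}{4} = \frac{1711}{4}$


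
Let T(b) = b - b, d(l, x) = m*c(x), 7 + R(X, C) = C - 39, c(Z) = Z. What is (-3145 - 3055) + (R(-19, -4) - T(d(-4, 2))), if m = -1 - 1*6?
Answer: -6250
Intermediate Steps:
m = -7 (m = -1 - 6 = -7)
R(X, C) = -46 + C (R(X, C) = -7 + (C - 39) = -7 + (-39 + C) = -46 + C)
d(l, x) = -7*x
T(b) = 0
(-3145 - 3055) + (R(-19, -4) - T(d(-4, 2))) = (-3145 - 3055) + ((-46 - 4) - 1*0) = -6200 + (-50 + 0) = -6200 - 50 = -6250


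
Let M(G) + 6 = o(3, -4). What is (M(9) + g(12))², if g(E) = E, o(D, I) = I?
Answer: 4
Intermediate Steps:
M(G) = -10 (M(G) = -6 - 4 = -10)
(M(9) + g(12))² = (-10 + 12)² = 2² = 4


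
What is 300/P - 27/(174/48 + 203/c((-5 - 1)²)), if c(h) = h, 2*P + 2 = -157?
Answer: -236432/35351 ≈ -6.6881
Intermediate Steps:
P = -159/2 (P = -1 + (½)*(-157) = -1 - 157/2 = -159/2 ≈ -79.500)
300/P - 27/(174/48 + 203/c((-5 - 1)²)) = 300/(-159/2) - 27/(174/48 + 203/((-5 - 1)²)) = 300*(-2/159) - 27/(174*(1/48) + 203/((-6)²)) = -200/53 - 27/(29/8 + 203/36) = -200/53 - 27/667/72 = -200/53 - 27*72/667 = -200/53 - 1944/667 = -236432/35351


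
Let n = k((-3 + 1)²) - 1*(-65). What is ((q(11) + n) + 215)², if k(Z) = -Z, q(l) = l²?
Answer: 157609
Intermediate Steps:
n = 61 (n = -(-3 + 1)² - 1*(-65) = -1*(-2)² + 65 = -1*4 + 65 = -4 + 65 = 61)
((q(11) + n) + 215)² = ((11² + 61) + 215)² = ((121 + 61) + 215)² = (182 + 215)² = 397² = 157609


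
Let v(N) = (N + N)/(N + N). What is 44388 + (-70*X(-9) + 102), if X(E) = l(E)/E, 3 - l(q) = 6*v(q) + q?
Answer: 133610/3 ≈ 44537.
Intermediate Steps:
v(N) = 1 (v(N) = (2*N)/((2*N)) = (2*N)*(1/(2*N)) = 1)
l(q) = -3 - q (l(q) = 3 - (6*1 + q) = 3 - (6 + q) = 3 + (-6 - q) = -3 - q)
X(E) = (-3 - E)/E
44388 + (-70*X(-9) + 102) = 44388 + (-70*(-3 - 1*(-9))/(-9) + 102) = 44388 + (-(-70)*(-3 + 9)/9 + 102) = 44388 + (-(-70)*6/9 + 102) = 44388 + (-70*(-2/3) + 102) = 44388 + (140/3 + 102) = 44388 + 446/3 = 133610/3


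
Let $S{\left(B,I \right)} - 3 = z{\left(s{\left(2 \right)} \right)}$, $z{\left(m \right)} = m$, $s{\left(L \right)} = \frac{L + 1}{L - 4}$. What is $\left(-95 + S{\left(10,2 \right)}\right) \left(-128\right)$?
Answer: $11968$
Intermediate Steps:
$s{\left(L \right)} = \frac{1 + L}{-4 + L}$
$S{\left(B,I \right)} = \frac{3}{2}$ ($S{\left(B,I \right)} = 3 + \frac{1 + 2}{-4 + 2} = 3 + \frac{1}{-2} \cdot 3 = 3 - \frac{3}{2} = \frac{3}{2}$)
$\left(-95 + S{\left(10,2 \right)}\right) \left(-128\right) = \left(-95 + \frac{3}{2}\right) \left(-128\right) = \left(- \frac{187}{2}\right) \left(-128\right) = 11968$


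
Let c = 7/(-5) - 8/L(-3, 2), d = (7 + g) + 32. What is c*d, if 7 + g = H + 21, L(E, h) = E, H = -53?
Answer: 0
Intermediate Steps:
g = -39 (g = -7 + (-53 + 21) = -7 - 32 = -39)
d = 0 (d = (7 - 39) + 32 = -32 + 32 = 0)
c = 19/15 (c = 7/(-5) - 8/(-3) = 7*(-⅕) - 8*(-⅓) = -7/5 + 8/3 = 19/15 ≈ 1.2667)
c*d = (19/15)*0 = 0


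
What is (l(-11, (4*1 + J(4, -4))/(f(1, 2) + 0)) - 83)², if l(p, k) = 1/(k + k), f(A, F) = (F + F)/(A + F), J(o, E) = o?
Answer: 990025/144 ≈ 6875.2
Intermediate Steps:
f(A, F) = 2*F/(A + F) (f(A, F) = (2*F)/(A + F) = 2*F/(A + F))
l(p, k) = 1/(2*k)
(l(-11, (4*1 + J(4, -4))/(f(1, 2) + 0)) - 83)² = (1/(2*(((4*1 + 4)/(2*2/(1 + 2) + 0)))) - 83)² = (1/(2*(((4 + 4)/(2*2/3 + 0)))) - 83)² = (1/(2*((8/(2*2*(⅓) + 0)))) - 83)² = (1/(2*((8/(4/3 + 0)))) - 83)² = (1/(2*((8/(4/3)))) - 83)² = (1/(2*((8*(¾)))) - 83)² = ((½)/6 - 83)² = ((½)*(⅙) - 83)² = (1/12 - 83)² = (-995/12)² = 990025/144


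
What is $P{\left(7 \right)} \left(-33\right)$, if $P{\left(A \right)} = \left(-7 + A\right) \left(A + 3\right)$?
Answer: $0$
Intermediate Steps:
$P{\left(A \right)} = \left(-7 + A\right) \left(3 + A\right)$
$P{\left(7 \right)} \left(-33\right) = \left(-21 + 7^{2} - 28\right) \left(-33\right) = \left(-21 + 49 - 28\right) \left(-33\right) = 0 \left(-33\right) = 0$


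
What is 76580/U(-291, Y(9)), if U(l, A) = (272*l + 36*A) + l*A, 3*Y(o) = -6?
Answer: -38290/39321 ≈ -0.97378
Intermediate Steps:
Y(o) = -2 (Y(o) = (⅓)*(-6) = -2)
U(l, A) = 36*A + 272*l + A*l (U(l, A) = (36*A + 272*l) + A*l = 36*A + 272*l + A*l)
76580/U(-291, Y(9)) = 76580/(36*(-2) + 272*(-291) - 2*(-291)) = 76580/(-72 - 79152 + 582) = 76580/(-78642) = 76580*(-1/78642) = -38290/39321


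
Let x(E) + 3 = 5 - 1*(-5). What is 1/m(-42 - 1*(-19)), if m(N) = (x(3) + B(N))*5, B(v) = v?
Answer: -1/80 ≈ -0.012500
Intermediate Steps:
x(E) = 7 (x(E) = -3 + (5 - 1*(-5)) = -3 + (5 + 5) = -3 + 10 = 7)
m(N) = 35 + 5*N (m(N) = (7 + N)*5 = 35 + 5*N)
1/m(-42 - 1*(-19)) = 1/(35 + 5*(-42 - 1*(-19))) = 1/(35 + 5*(-42 + 19)) = 1/(35 + 5*(-23)) = 1/(35 - 115) = 1/(-80) = -1/80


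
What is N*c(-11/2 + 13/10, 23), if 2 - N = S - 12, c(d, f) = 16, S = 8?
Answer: 96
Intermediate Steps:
N = 6 (N = 2 - (8 - 12) = 2 - 1*(-4) = 2 + 4 = 6)
N*c(-11/2 + 13/10, 23) = 6*16 = 96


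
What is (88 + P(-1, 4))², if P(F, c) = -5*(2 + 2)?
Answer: 4624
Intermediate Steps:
P(F, c) = -20 (P(F, c) = -5*4 = -20)
(88 + P(-1, 4))² = (88 - 20)² = 68² = 4624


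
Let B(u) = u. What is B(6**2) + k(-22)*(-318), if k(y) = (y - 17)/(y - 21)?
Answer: -10854/43 ≈ -252.42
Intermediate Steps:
k(y) = (-17 + y)/(-21 + y)
B(6**2) + k(-22)*(-318) = 6**2 + ((-17 - 22)/(-21 - 22))*(-318) = 36 + (-39/(-43))*(-318) = 36 - 1/43*(-39)*(-318) = 36 + (39/43)*(-318) = 36 - 12402/43 = -10854/43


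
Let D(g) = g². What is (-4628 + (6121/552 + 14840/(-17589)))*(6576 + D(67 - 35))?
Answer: -14197551701750/404547 ≈ -3.5095e+7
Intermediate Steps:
(-4628 + (6121/552 + 14840/(-17589)))*(6576 + D(67 - 35)) = (-4628 + (6121/552 + 14840/(-17589)))*(6576 + (67 - 35)²) = (-4628 + (6121*(1/552) + 14840*(-1/17589)))*(6576 + 32²) = (-4628 + (6121/552 - 14840/17589))*(6576 + 1024) = (-4628 + 33156863/3236376)*7600 = -14944791265/3236376*7600 = -14197551701750/404547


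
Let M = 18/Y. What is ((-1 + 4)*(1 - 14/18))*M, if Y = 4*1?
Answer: 3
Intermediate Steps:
Y = 4
M = 9/2 (M = 18/4 = 18*(¼) = 9/2 ≈ 4.5000)
((-1 + 4)*(1 - 14/18))*M = ((-1 + 4)*(1 - 14/18))*(9/2) = (3*(1 - 14/18))*(9/2) = (3*(1 - 1*7/9))*(9/2) = (3*(1 - 7/9))*(9/2) = (3*(2/9))*(9/2) = (⅔)*(9/2) = 3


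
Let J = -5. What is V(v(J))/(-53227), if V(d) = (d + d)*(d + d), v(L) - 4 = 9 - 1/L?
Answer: -17424/1330675 ≈ -0.013094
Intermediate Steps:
v(L) = 13 - 1/L (v(L) = 4 + (9 - 1/L) = 13 - 1/L)
V(d) = 4*d² (V(d) = (2*d)*(2*d) = 4*d²)
V(v(J))/(-53227) = (4*(13 - 1/(-5))²)/(-53227) = (4*(13 - 1*(-⅕))²)*(-1/53227) = (4*(13 + ⅕)²)*(-1/53227) = (4*(66/5)²)*(-1/53227) = (4*(4356/25))*(-1/53227) = (17424/25)*(-1/53227) = -17424/1330675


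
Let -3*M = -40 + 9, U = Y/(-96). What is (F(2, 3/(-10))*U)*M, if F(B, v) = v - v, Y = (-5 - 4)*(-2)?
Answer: 0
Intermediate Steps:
Y = 18 (Y = -9*(-2) = 18)
F(B, v) = 0
U = -3/16 (U = 18/(-96) = 18*(-1/96) = -3/16 ≈ -0.18750)
M = 31/3 (M = -(-40 + 9)/3 = -1/3*(-31) = 31/3 ≈ 10.333)
(F(2, 3/(-10))*U)*M = (0*(-3/16))*(31/3) = 0*(31/3) = 0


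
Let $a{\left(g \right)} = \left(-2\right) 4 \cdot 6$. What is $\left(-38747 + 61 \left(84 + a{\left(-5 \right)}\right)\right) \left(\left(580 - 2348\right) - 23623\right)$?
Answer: $928066441$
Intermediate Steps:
$a{\left(g \right)} = -48$ ($a{\left(g \right)} = \left(-8\right) 6 = -48$)
$\left(-38747 + 61 \left(84 + a{\left(-5 \right)}\right)\right) \left(\left(580 - 2348\right) - 23623\right) = \left(-38747 + 61 \left(84 - 48\right)\right) \left(\left(580 - 2348\right) - 23623\right) = \left(-38747 + 61 \cdot 36\right) \left(-1768 - 23623\right) = \left(-38747 + 2196\right) \left(-25391\right) = \left(-36551\right) \left(-25391\right) = 928066441$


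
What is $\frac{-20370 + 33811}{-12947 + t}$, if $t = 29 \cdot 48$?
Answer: $- \frac{13441}{11555} \approx -1.1632$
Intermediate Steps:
$t = 1392$
$\frac{-20370 + 33811}{-12947 + t} = \frac{-20370 + 33811}{-12947 + 1392} = \frac{13441}{-11555} = 13441 \left(- \frac{1}{11555}\right) = - \frac{13441}{11555}$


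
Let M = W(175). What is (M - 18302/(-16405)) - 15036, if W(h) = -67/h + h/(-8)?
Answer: -69163477081/4593400 ≈ -15057.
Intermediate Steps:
W(h) = -67/h - h/8 (W(h) = -67/h + h*(-1/8) = -67/h - h/8)
M = -31161/1400 (M = -67/175 - 1/8*175 = -67*1/175 - 175/8 = -67/175 - 175/8 = -31161/1400 ≈ -22.258)
(M - 18302/(-16405)) - 15036 = (-31161/1400 - 18302/(-16405)) - 15036 = (-31161/1400 - 18302*(-1/16405)) - 15036 = (-31161/1400 + 18302/16405) - 15036 = -97114681/4593400 - 15036 = -69163477081/4593400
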